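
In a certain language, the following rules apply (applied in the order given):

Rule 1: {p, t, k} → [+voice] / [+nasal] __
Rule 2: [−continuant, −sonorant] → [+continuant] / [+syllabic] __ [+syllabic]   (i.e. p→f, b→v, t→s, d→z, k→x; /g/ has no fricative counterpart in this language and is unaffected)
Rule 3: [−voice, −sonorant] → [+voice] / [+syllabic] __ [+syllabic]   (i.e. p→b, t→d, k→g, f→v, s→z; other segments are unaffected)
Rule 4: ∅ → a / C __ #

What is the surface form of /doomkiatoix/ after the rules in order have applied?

Rule 1 (post-nasal voicing): /k/ is a voiceless stop immediately after the nasal /m/, so it voices to [g]. /doomkiatoix/ → doomgiatoix.
Rule 2 (intervocalic spirantization): /t/ is a stop between vowels /a/ and /o/, so it spirantizes to the fricative [s]. /doomgiatoix/ → doomgiasoix.
Rule 3 (intervocalic voicing): /s/ is a voiceless obstruent between vowels /a/ and /o/, so it voices to [z]. /doomgiasoix/ → doomgiazoix.
Rule 4 (final a-epenthesis): the form ends in the consonant /x/, so [a] is inserted word-finally. /doomgiazoix/ → doomgiazoixa.

doomgiazoixa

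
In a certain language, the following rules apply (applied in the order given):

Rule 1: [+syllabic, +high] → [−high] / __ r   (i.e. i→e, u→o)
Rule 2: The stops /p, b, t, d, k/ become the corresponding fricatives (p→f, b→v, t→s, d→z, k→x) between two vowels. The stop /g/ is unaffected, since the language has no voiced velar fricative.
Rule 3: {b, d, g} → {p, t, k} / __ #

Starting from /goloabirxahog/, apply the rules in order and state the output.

goloaverxahok

Rule 1 (pre-rhotic lowering): /i/ is a high vowel immediately before /r/, so it lowers to [e]. /goloabirxahog/ → goloaberxahog.
Rule 2 (intervocalic spirantization): /b/ is a stop between vowels /a/ and /e/, so it spirantizes to the fricative [v]. /goloaberxahog/ → goloaverxahog.
Rule 3 (final devoicing): /g/ is a voiced stop in word-final position, so it devoices to [k]. /goloaverxahog/ → goloaverxahok.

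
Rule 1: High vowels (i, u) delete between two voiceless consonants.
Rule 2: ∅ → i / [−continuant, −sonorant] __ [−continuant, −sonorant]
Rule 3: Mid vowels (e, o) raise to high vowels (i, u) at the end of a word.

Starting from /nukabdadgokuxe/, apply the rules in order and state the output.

nukabidadigokxi

Rule 1 (high vowel syncope): /u/ is a high vowel flanked by voiceless consonants /k/ and /x/, so it deletes. /nukabdadgokuxe/ → nukabdadgokxe.
Rule 2 (stop-cluster i-epenthesis): /b/ and /d/ form a stop–stop cluster, so [i] is inserted between them. /d/ and /g/ form a stop–stop cluster, so [i] is inserted between them. /nukabdadgokxe/ → nukabidadigokxe.
Rule 3 (final vowel raising): /e/ is a mid vowel in word-final position, so it raises to [i]. /nukabidadigokxe/ → nukabidadigokxi.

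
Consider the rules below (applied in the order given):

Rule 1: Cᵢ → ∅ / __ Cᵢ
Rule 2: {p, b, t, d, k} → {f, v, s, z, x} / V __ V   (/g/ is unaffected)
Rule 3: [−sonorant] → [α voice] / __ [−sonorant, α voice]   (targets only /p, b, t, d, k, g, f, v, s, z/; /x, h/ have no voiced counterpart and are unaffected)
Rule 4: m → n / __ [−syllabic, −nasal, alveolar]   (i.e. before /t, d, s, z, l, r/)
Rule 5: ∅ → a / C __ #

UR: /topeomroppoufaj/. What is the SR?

tofeonrofoufaja

Rule 1 (degemination): /pp/ is a geminate; the first /p/ deletes. /topeomroppoufaj/ → topeomropoufaj.
Rule 2 (intervocalic spirantization): /p/ is a stop between vowels /o/ and /e/, so it spirantizes to the fricative [f]. /p/ is a stop between vowels /o/ and /o/, so it spirantizes to the fricative [f]. /topeomropoufaj/ → tofeomrofoufaj.
Rule 3 (regressive voicing assimilation): no segment meets the environment; /tofeomrofoufaj/ is unchanged.
Rule 4 (nasal place assimilation): /m/ precedes the alveolar consonant /r/, so it assimilates in place to [n]. /tofeomrofoufaj/ → tofeonrofoufaj.
Rule 5 (final a-epenthesis): the form ends in the consonant /j/, so [a] is inserted word-finally. /tofeonrofoufaj/ → tofeonrofoufaja.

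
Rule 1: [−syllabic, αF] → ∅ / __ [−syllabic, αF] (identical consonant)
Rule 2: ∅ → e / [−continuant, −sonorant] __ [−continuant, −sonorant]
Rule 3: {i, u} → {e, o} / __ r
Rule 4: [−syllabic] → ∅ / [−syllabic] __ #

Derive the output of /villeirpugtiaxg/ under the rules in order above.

vileerpugetiax

Rule 1 (degemination): /ll/ is a geminate; the first /l/ deletes. /villeirpugtiaxg/ → vileirpugtiaxg.
Rule 2 (stop-cluster e-epenthesis): /g/ and /t/ form a stop–stop cluster, so [e] is inserted between them. /vileirpugtiaxg/ → vileirpugetiaxg.
Rule 3 (pre-rhotic lowering): /i/ is a high vowel immediately before /r/, so it lowers to [e]. /vileirpugetiaxg/ → vileerpugetiaxg.
Rule 4 (final cluster simplification): /g/ is the second consonant of a word-final cluster /xg/, so it deletes. /vileerpugetiaxg/ → vileerpugetiax.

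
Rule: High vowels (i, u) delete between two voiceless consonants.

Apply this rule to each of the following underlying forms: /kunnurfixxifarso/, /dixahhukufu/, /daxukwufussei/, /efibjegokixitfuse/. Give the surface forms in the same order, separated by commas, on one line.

/kunnurfixxifarso/: /i/ is a high vowel flanked by voiceless consonants /f/ and /x/, so it deletes. /i/ is a high vowel flanked by voiceless consonants /x/ and /f/, so it deletes. → [kunnurfxxfarso].
/dixahhukufu/: /u/ is a high vowel flanked by voiceless consonants /h/ and /k/, so it deletes. /u/ is a high vowel flanked by voiceless consonants /k/ and /f/, so it deletes. → [dixahhkfu].
/daxukwufussei/: /u/ is a high vowel flanked by voiceless consonants /x/ and /k/, so it deletes. /u/ is a high vowel flanked by voiceless consonants /f/ and /s/, so it deletes. → [daxkwufssei].
/efibjegokixitfuse/: /i/ is a high vowel flanked by voiceless consonants /k/ and /x/, so it deletes. /i/ is a high vowel flanked by voiceless consonants /x/ and /t/, so it deletes. /u/ is a high vowel flanked by voiceless consonants /f/ and /s/, so it deletes. → [efibjegokxtfse].

kunnurfxxfarso, dixahhkfu, daxkwufssei, efibjegokxtfse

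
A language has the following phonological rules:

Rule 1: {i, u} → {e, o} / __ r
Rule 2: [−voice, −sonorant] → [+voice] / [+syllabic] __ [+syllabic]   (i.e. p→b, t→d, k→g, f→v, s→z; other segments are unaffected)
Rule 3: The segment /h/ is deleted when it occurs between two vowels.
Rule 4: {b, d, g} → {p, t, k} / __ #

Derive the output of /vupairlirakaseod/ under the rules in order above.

Rule 1 (pre-rhotic lowering): /i/ is a high vowel immediately before /r/, so it lowers to [e]. /i/ is a high vowel immediately before /r/, so it lowers to [e]. /vupairlirakaseod/ → vupaerlerakaseod.
Rule 2 (intervocalic voicing): /p/ is a voiceless obstruent between vowels /u/ and /a/, so it voices to [b]. /k/ is a voiceless obstruent between vowels /a/ and /a/, so it voices to [g]. /s/ is a voiceless obstruent between vowels /a/ and /e/, so it voices to [z]. /vupaerlerakaseod/ → vubaerleragazeod.
Rule 3 (intervocalic h-deletion): no segment meets the environment; /vubaerleragazeod/ is unchanged.
Rule 4 (final devoicing): /d/ is a voiced stop in word-final position, so it devoices to [t]. /vubaerleragazeod/ → vubaerleragazeot.

vubaerleragazeot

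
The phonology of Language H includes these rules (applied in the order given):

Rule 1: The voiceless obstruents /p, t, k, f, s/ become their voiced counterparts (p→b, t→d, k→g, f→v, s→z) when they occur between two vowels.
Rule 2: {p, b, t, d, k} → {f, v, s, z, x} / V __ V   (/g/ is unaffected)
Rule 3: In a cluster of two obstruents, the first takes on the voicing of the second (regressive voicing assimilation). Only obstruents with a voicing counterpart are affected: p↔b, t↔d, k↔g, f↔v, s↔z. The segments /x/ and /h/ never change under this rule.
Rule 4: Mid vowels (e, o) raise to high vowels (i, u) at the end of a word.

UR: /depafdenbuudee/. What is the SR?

devavdenbuuzei

Rule 1 (intervocalic voicing): /p/ is a voiceless obstruent between vowels /e/ and /a/, so it voices to [b]. /depafdenbuudee/ → debafdenbuudee.
Rule 2 (intervocalic spirantization): /b/ is a stop between vowels /e/ and /a/, so it spirantizes to the fricative [v]. /d/ is a stop between vowels /u/ and /e/, so it spirantizes to the fricative [z]. /debafdenbuudee/ → devafdenbuuzee.
Rule 3 (regressive voicing assimilation): /f/ precedes the voiced obstruent /d/, so it voices to [v] by assimilation. /devafdenbuuzee/ → devavdenbuuzee.
Rule 4 (final vowel raising): /e/ is a mid vowel in word-final position, so it raises to [i]. /devavdenbuuzee/ → devavdenbuuzei.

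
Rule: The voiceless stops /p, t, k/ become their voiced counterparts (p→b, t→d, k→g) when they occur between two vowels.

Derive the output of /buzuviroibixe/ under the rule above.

buzuviroibixe

No segment of /buzuviroibixe/ meets the structural description of the rule, so the form surfaces unchanged.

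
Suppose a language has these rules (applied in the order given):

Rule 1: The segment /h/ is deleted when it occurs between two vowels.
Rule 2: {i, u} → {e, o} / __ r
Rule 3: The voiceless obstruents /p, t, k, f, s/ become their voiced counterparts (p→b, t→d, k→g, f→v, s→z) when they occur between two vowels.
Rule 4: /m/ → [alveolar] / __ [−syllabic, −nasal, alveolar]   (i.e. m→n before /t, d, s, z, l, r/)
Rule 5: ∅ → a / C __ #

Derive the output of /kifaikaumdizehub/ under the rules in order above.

kivaigaundizeuba

Rule 1 (intervocalic h-deletion): /h/ occurs between vowels /e/ and /u/, so it deletes. /kifaikaumdizehub/ → kifaikaumdizeub.
Rule 2 (pre-rhotic lowering): no segment meets the environment; /kifaikaumdizeub/ is unchanged.
Rule 3 (intervocalic voicing): /f/ is a voiceless obstruent between vowels /i/ and /a/, so it voices to [v]. /k/ is a voiceless obstruent between vowels /i/ and /a/, so it voices to [g]. /kifaikaumdizeub/ → kivaigaumdizeub.
Rule 4 (nasal place assimilation): /m/ precedes the alveolar consonant /d/, so it assimilates in place to [n]. /kivaigaumdizeub/ → kivaigaundizeub.
Rule 5 (final a-epenthesis): the form ends in the consonant /b/, so [a] is inserted word-finally. /kivaigaundizeub/ → kivaigaundizeuba.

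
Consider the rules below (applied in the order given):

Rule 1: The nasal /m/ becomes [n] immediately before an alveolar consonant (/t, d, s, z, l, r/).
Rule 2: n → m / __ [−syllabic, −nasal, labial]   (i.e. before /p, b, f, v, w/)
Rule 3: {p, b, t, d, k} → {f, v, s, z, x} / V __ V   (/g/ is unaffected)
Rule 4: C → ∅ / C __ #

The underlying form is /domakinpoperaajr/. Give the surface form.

Rule 1 (nasal place assimilation): no segment meets the environment; /domakinpoperaajr/ is unchanged.
Rule 2 (nasal place assimilation): /n/ precedes the labial consonant /p/, so it assimilates in place to [m]. /domakinpoperaajr/ → domakimpoperaajr.
Rule 3 (intervocalic spirantization): /k/ is a stop between vowels /a/ and /i/, so it spirantizes to the fricative [x]. /p/ is a stop between vowels /o/ and /e/, so it spirantizes to the fricative [f]. /domakimpoperaajr/ → domaximpoferaajr.
Rule 4 (final cluster simplification): /r/ is the second consonant of a word-final cluster /jr/, so it deletes. /domaximpoferaajr/ → domaximpoferaaj.

domaximpoferaaj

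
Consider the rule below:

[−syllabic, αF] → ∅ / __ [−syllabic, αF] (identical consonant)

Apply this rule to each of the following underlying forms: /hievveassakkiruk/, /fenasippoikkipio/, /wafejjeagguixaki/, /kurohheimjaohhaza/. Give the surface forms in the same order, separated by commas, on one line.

/hievveassakkiruk/: /vv/ is a geminate; the first /v/ deletes. /ss/ is a geminate; the first /s/ deletes. /kk/ is a geminate; the first /k/ deletes. → [hieveasakiruk].
/fenasippoikkipio/: /pp/ is a geminate; the first /p/ deletes. /kk/ is a geminate; the first /k/ deletes. → [fenasipoikipio].
/wafejjeagguixaki/: /jj/ is a geminate; the first /j/ deletes. /gg/ is a geminate; the first /g/ deletes. → [wafejeaguixaki].
/kurohheimjaohhaza/: /hh/ is a geminate; the first /h/ deletes. /hh/ is a geminate; the first /h/ deletes. → [kuroheimjaohaza].

hieveasakiruk, fenasipoikipio, wafejeaguixaki, kuroheimjaohaza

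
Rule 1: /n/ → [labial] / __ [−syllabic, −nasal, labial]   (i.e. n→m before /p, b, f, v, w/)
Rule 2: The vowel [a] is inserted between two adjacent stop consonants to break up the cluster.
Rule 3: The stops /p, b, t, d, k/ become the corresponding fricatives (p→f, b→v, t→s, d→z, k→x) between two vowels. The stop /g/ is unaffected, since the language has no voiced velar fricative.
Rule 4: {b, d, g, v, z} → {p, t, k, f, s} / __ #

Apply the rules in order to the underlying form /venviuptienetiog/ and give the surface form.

Rule 1 (nasal place assimilation): /n/ precedes the labial consonant /v/, so it assimilates in place to [m]. /venviuptienetiog/ → vemviuptienetiog.
Rule 2 (stop-cluster a-epenthesis): /p/ and /t/ form a stop–stop cluster, so [a] is inserted between them. /vemviuptienetiog/ → vemviupatienetiog.
Rule 3 (intervocalic spirantization): /p/ is a stop between vowels /u/ and /a/, so it spirantizes to the fricative [f]. /t/ is a stop between vowels /a/ and /i/, so it spirantizes to the fricative [s]. /t/ is a stop between vowels /e/ and /i/, so it spirantizes to the fricative [s]. /vemviupatienetiog/ → vemviufasienesiog.
Rule 4 (final devoicing): /g/ is a voiced obstruent in word-final position, so it devoices to [k]. /vemviufasienesiog/ → vemviufasienesiok.

vemviufasienesiok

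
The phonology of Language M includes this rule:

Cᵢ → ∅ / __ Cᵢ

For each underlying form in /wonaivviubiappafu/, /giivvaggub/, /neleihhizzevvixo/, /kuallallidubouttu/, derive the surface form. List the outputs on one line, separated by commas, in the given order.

/wonaivviubiappafu/: /vv/ is a geminate; the first /v/ deletes. /pp/ is a geminate; the first /p/ deletes. → [wonaiviubiapafu].
/giivvaggub/: /vv/ is a geminate; the first /v/ deletes. /gg/ is a geminate; the first /g/ deletes. → [giivagub].
/neleihhizzevvixo/: /hh/ is a geminate; the first /h/ deletes. /zz/ is a geminate; the first /z/ deletes. /vv/ is a geminate; the first /v/ deletes. → [neleihizevixo].
/kuallallidubouttu/: /ll/ is a geminate; the first /l/ deletes. /ll/ is a geminate; the first /l/ deletes. /tt/ is a geminate; the first /t/ deletes. → [kualaliduboutu].

wonaiviubiapafu, giivagub, neleihizevixo, kualaliduboutu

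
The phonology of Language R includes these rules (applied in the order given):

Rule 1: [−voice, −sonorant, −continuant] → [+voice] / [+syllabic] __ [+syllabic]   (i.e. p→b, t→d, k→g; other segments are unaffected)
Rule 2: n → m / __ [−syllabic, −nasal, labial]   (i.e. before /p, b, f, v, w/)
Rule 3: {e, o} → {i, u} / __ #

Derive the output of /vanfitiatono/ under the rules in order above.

Rule 1 (intervocalic voicing): /t/ is a voiceless stop between vowels /i/ and /i/, so it voices to [d]. /t/ is a voiceless stop between vowels /a/ and /o/, so it voices to [d]. /vanfitiatono/ → vanfidiadono.
Rule 2 (nasal place assimilation): /n/ precedes the labial consonant /f/, so it assimilates in place to [m]. /vanfidiadono/ → vamfidiadono.
Rule 3 (final vowel raising): /o/ is a mid vowel in word-final position, so it raises to [u]. /vamfidiadono/ → vamfidiadonu.

vamfidiadonu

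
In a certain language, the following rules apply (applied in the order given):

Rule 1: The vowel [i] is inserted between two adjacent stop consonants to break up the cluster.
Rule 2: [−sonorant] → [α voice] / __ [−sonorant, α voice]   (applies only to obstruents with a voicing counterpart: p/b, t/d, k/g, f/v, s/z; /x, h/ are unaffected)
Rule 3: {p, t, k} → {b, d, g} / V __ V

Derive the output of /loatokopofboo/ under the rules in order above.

Rule 1 (stop-cluster i-epenthesis): no segment meets the environment; /loatokopofboo/ is unchanged.
Rule 2 (regressive voicing assimilation): /f/ precedes the voiced obstruent /b/, so it voices to [v] by assimilation. /loatokopofboo/ → loatokopovboo.
Rule 3 (intervocalic voicing): /t/ is a voiceless stop between vowels /a/ and /o/, so it voices to [d]. /k/ is a voiceless stop between vowels /o/ and /o/, so it voices to [g]. /p/ is a voiceless stop between vowels /o/ and /o/, so it voices to [b]. /loatokopovboo/ → loadogobovboo.

loadogobovboo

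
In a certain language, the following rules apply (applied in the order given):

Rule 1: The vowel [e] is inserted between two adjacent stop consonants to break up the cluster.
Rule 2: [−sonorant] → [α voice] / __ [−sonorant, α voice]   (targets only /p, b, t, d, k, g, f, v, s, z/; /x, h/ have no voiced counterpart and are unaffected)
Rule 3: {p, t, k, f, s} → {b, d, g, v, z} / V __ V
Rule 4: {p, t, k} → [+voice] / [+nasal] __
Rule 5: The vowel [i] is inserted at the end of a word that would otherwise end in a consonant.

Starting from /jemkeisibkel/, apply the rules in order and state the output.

Rule 1 (stop-cluster e-epenthesis): /b/ and /k/ form a stop–stop cluster, so [e] is inserted between them. /jemkeisibkel/ → jemkeisibekel.
Rule 2 (regressive voicing assimilation): no segment meets the environment; /jemkeisibekel/ is unchanged.
Rule 3 (intervocalic voicing): /s/ is a voiceless obstruent between vowels /i/ and /i/, so it voices to [z]. /k/ is a voiceless obstruent between vowels /e/ and /e/, so it voices to [g]. /jemkeisibekel/ → jemkeizibegel.
Rule 4 (post-nasal voicing): /k/ is a voiceless stop immediately after the nasal /m/, so it voices to [g]. /jemkeizibegel/ → jemgeizibegel.
Rule 5 (final i-epenthesis): the form ends in the consonant /l/, so [i] is inserted word-finally. /jemgeizibegel/ → jemgeizibegeli.

jemgeizibegeli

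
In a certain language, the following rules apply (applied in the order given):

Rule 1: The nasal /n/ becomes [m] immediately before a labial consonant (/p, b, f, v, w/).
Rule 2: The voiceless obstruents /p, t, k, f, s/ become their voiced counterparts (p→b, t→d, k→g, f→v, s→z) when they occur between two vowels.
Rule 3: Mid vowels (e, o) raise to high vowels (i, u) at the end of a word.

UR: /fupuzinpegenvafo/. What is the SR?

Rule 1 (nasal place assimilation): /n/ precedes the labial consonant /p/, so it assimilates in place to [m]. /n/ precedes the labial consonant /v/, so it assimilates in place to [m]. /fupuzinpegenvafo/ → fupuzimpegemvafo.
Rule 2 (intervocalic voicing): /p/ is a voiceless obstruent between vowels /u/ and /u/, so it voices to [b]. /f/ is a voiceless obstruent between vowels /a/ and /o/, so it voices to [v]. /fupuzimpegemvafo/ → fubuzimpegemvavo.
Rule 3 (final vowel raising): /o/ is a mid vowel in word-final position, so it raises to [u]. /fubuzimpegemvavo/ → fubuzimpegemvavu.

fubuzimpegemvavu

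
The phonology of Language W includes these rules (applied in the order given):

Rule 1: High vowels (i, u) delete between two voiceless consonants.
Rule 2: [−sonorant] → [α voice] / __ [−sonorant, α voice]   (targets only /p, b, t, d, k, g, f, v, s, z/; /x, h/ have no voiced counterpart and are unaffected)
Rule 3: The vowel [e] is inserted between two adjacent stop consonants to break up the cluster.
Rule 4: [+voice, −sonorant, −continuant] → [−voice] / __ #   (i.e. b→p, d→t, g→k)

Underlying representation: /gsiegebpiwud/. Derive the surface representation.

Rule 1 (high vowel syncope): no segment meets the environment; /gsiegebpiwud/ is unchanged.
Rule 2 (regressive voicing assimilation): /g/ precedes the voiceless obstruent /s/, so it devoices to [k] by assimilation. /b/ precedes the voiceless obstruent /p/, so it devoices to [p] by assimilation. /gsiegebpiwud/ → ksiegeppiwud.
Rule 3 (stop-cluster e-epenthesis): /p/ and /p/ form a stop–stop cluster, so [e] is inserted between them. /ksiegeppiwud/ → ksiegepepiwud.
Rule 4 (final devoicing): /d/ is a voiced stop in word-final position, so it devoices to [t]. /ksiegepepiwud/ → ksiegepepiwut.

ksiegepepiwut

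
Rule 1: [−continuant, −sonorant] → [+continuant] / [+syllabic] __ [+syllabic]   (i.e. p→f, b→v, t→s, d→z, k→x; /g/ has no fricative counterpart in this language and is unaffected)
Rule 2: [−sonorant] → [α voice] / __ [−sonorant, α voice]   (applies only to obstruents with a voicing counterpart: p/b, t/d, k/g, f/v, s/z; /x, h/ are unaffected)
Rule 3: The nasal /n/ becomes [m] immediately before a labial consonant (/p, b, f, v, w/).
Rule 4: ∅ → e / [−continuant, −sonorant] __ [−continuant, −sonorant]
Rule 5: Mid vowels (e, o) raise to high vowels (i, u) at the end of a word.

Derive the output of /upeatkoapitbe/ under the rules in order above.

ufeatekoafidebi

Rule 1 (intervocalic spirantization): /p/ is a stop between vowels /u/ and /e/, so it spirantizes to the fricative [f]. /p/ is a stop between vowels /a/ and /i/, so it spirantizes to the fricative [f]. /upeatkoapitbe/ → ufeatkoafitbe.
Rule 2 (regressive voicing assimilation): /t/ precedes the voiced obstruent /b/, so it voices to [d] by assimilation. /ufeatkoafitbe/ → ufeatkoafidbe.
Rule 3 (nasal place assimilation): no segment meets the environment; /ufeatkoafidbe/ is unchanged.
Rule 4 (stop-cluster e-epenthesis): /t/ and /k/ form a stop–stop cluster, so [e] is inserted between them. /d/ and /b/ form a stop–stop cluster, so [e] is inserted between them. /ufeatkoafidbe/ → ufeatekoafidebe.
Rule 5 (final vowel raising): /e/ is a mid vowel in word-final position, so it raises to [i]. /ufeatekoafidebe/ → ufeatekoafidebi.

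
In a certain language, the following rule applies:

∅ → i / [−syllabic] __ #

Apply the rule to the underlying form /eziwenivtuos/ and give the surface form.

eziwenivtuosi

the form ends in the consonant /s/, so [i] is inserted word-finally.
Surface form: [eziwenivtuosi].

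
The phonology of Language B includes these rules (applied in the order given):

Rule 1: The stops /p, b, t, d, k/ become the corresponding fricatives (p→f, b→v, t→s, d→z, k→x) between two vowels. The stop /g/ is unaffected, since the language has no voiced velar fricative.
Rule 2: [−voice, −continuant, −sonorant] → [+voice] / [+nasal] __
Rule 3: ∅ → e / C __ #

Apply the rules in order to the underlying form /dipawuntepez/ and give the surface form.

difawundefeze

Rule 1 (intervocalic spirantization): /p/ is a stop between vowels /i/ and /a/, so it spirantizes to the fricative [f]. /p/ is a stop between vowels /e/ and /e/, so it spirantizes to the fricative [f]. /dipawuntepez/ → difawuntefez.
Rule 2 (post-nasal voicing): /t/ is a voiceless stop immediately after the nasal /n/, so it voices to [d]. /difawuntefez/ → difawundefez.
Rule 3 (final e-epenthesis): the form ends in the consonant /z/, so [e] is inserted word-finally. /difawundefez/ → difawundefeze.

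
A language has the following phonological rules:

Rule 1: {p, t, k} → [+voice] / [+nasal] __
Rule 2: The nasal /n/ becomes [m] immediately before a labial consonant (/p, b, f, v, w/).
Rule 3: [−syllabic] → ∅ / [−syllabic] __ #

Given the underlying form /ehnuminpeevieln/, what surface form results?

Rule 1 (post-nasal voicing): /p/ is a voiceless stop immediately after the nasal /n/, so it voices to [b]. /ehnuminpeevieln/ → ehnuminbeevieln.
Rule 2 (nasal place assimilation): /n/ precedes the labial consonant /b/, so it assimilates in place to [m]. /ehnuminbeevieln/ → ehnumimbeevieln.
Rule 3 (final cluster simplification): /n/ is the second consonant of a word-final cluster /ln/, so it deletes. /ehnumimbeevieln/ → ehnumimbeeviel.

ehnumimbeeviel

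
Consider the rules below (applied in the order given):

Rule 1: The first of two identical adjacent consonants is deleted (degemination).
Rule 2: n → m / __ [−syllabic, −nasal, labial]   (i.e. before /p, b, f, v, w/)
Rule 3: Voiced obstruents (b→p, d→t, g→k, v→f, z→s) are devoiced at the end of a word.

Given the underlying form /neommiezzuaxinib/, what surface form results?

Rule 1 (degemination): /mm/ is a geminate; the first /m/ deletes. /zz/ is a geminate; the first /z/ deletes. /neommiezzuaxinib/ → neomiezuaxinib.
Rule 2 (nasal place assimilation): no segment meets the environment; /neomiezuaxinib/ is unchanged.
Rule 3 (final devoicing): /b/ is a voiced obstruent in word-final position, so it devoices to [p]. /neomiezuaxinib/ → neomiezuaxinip.

neomiezuaxinip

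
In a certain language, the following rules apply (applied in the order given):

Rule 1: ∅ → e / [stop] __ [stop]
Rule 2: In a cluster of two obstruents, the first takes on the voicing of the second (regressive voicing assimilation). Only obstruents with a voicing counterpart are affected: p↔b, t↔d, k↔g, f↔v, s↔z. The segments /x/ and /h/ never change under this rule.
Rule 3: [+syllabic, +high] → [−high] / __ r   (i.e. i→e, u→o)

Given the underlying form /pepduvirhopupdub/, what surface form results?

Rule 1 (stop-cluster e-epenthesis): /p/ and /d/ form a stop–stop cluster, so [e] is inserted between them. /p/ and /d/ form a stop–stop cluster, so [e] is inserted between them. /pepduvirhopupdub/ → pepeduvirhopupedub.
Rule 2 (regressive voicing assimilation): no segment meets the environment; /pepeduvirhopupedub/ is unchanged.
Rule 3 (pre-rhotic lowering): /i/ is a high vowel immediately before /r/, so it lowers to [e]. /pepeduvirhopupedub/ → pepeduverhopupedub.

pepeduverhopupedub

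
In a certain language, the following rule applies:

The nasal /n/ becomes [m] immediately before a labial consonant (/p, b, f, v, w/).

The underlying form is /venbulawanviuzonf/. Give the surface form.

vembulawamviuzomf

/n/ precedes the labial consonant /b/, so it assimilates in place to [m].
/n/ precedes the labial consonant /v/, so it assimilates in place to [m].
/n/ precedes the labial consonant /f/, so it assimilates in place to [m].
Surface form: [vembulawamviuzomf].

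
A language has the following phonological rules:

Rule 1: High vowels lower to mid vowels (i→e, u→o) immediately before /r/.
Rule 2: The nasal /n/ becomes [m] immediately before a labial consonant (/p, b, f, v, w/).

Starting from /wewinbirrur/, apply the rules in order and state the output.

Rule 1 (pre-rhotic lowering): /i/ is a high vowel immediately before /r/, so it lowers to [e]. /u/ is a high vowel immediately before /r/, so it lowers to [o]. /wewinbirrur/ → wewinberror.
Rule 2 (nasal place assimilation): /n/ precedes the labial consonant /b/, so it assimilates in place to [m]. /wewinberror/ → wewimberror.

wewimberror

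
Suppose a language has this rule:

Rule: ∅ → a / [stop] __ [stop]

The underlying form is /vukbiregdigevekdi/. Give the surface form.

vukabiregadigevekadi

/k/ and /b/ form a stop–stop cluster, so [a] is inserted between them.
/g/ and /d/ form a stop–stop cluster, so [a] is inserted between them.
/k/ and /d/ form a stop–stop cluster, so [a] is inserted between them.
Surface form: [vukabiregadigevekadi].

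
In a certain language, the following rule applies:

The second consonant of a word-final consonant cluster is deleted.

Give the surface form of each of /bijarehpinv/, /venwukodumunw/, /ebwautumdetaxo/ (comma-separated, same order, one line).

bijarehpin, venwukodumun, ebwautumdetaxo

/bijarehpinv/: /v/ is the second consonant of a word-final cluster /nv/, so it deletes. → [bijarehpin].
/venwukodumunw/: /w/ is the second consonant of a word-final cluster /nw/, so it deletes. → [venwukodumun].
/ebwautumdetaxo/: the rule's environment is not met; surfaces unchanged as [ebwautumdetaxo].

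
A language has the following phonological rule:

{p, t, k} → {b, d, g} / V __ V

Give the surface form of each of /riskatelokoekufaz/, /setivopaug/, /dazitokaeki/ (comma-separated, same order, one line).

/riskatelokoekufaz/: /t/ is a voiceless stop between vowels /a/ and /e/, so it voices to [d]. /k/ is a voiceless stop between vowels /o/ and /o/, so it voices to [g]. /k/ is a voiceless stop between vowels /e/ and /u/, so it voices to [g]. → [riskadelogoegufaz].
/setivopaug/: /t/ is a voiceless stop between vowels /e/ and /i/, so it voices to [d]. /p/ is a voiceless stop between vowels /o/ and /a/, so it voices to [b]. → [sedivobaug].
/dazitokaeki/: /t/ is a voiceless stop between vowels /i/ and /o/, so it voices to [d]. /k/ is a voiceless stop between vowels /o/ and /a/, so it voices to [g]. /k/ is a voiceless stop between vowels /e/ and /i/, so it voices to [g]. → [dazidogaegi].

riskadelogoegufaz, sedivobaug, dazidogaegi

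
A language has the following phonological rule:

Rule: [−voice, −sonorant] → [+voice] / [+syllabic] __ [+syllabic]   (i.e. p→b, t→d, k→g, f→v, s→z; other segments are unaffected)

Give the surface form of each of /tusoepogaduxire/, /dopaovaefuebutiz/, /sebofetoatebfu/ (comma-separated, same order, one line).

tuzoebogaduxire, dobaovaevuebudiz, sebovedoadebfu

/tusoepogaduxire/: /s/ is a voiceless obstruent between vowels /u/ and /o/, so it voices to [z]. /p/ is a voiceless obstruent between vowels /e/ and /o/, so it voices to [b]. → [tuzoebogaduxire].
/dopaovaefuebutiz/: /p/ is a voiceless obstruent between vowels /o/ and /a/, so it voices to [b]. /f/ is a voiceless obstruent between vowels /e/ and /u/, so it voices to [v]. /t/ is a voiceless obstruent between vowels /u/ and /i/, so it voices to [d]. → [dobaovaevuebudiz].
/sebofetoatebfu/: /f/ is a voiceless obstruent between vowels /o/ and /e/, so it voices to [v]. /t/ is a voiceless obstruent between vowels /e/ and /o/, so it voices to [d]. /t/ is a voiceless obstruent between vowels /a/ and /e/, so it voices to [d]. → [sebovedoadebfu].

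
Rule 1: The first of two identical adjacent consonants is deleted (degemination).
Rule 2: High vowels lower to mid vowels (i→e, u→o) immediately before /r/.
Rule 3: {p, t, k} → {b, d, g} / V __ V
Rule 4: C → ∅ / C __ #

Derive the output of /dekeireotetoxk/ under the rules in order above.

degeereodedox

Rule 1 (degemination): no segment meets the environment; /dekeireotetoxk/ is unchanged.
Rule 2 (pre-rhotic lowering): /i/ is a high vowel immediately before /r/, so it lowers to [e]. /dekeireotetoxk/ → dekeereotetoxk.
Rule 3 (intervocalic voicing): /k/ is a voiceless stop between vowels /e/ and /e/, so it voices to [g]. /t/ is a voiceless stop between vowels /o/ and /e/, so it voices to [d]. /t/ is a voiceless stop between vowels /e/ and /o/, so it voices to [d]. /dekeereotetoxk/ → degeereodedoxk.
Rule 4 (final cluster simplification): /k/ is the second consonant of a word-final cluster /xk/, so it deletes. /degeereodedoxk/ → degeereodedox.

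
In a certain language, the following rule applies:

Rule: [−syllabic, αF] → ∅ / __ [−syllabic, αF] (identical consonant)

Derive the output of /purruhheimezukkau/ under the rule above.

/rr/ is a geminate; the first /r/ deletes.
/hh/ is a geminate; the first /h/ deletes.
/kk/ is a geminate; the first /k/ deletes.
The other instances of /p/, /r/, /h/, /m/, /z/, /k/ do not occur in the required environment and remain unchanged.
Surface form: [puruheimezukau].

puruheimezukau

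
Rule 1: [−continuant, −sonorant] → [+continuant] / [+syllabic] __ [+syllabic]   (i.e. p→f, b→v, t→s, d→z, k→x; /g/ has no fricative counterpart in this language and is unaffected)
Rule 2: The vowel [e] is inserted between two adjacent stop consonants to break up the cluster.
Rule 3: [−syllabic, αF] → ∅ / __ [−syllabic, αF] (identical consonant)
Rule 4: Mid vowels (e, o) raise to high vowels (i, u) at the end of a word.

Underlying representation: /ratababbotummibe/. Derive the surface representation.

Rule 1 (intervocalic spirantization): /t/ is a stop between vowels /a/ and /a/, so it spirantizes to the fricative [s]. /b/ is a stop between vowels /a/ and /a/, so it spirantizes to the fricative [v]. /t/ is a stop between vowels /o/ and /u/, so it spirantizes to the fricative [s]. /b/ is a stop between vowels /i/ and /e/, so it spirantizes to the fricative [v]. /ratababbotummibe/ → rasavabbosummive.
Rule 2 (stop-cluster e-epenthesis): /b/ and /b/ form a stop–stop cluster, so [e] is inserted between them. /rasavabbosummive/ → rasavabebosummive.
Rule 3 (degemination): /mm/ is a geminate; the first /m/ deletes. /rasavabebosummive/ → rasavabebosumive.
Rule 4 (final vowel raising): /e/ is a mid vowel in word-final position, so it raises to [i]. /rasavabebosumive/ → rasavabebosumivi.

rasavabebosumivi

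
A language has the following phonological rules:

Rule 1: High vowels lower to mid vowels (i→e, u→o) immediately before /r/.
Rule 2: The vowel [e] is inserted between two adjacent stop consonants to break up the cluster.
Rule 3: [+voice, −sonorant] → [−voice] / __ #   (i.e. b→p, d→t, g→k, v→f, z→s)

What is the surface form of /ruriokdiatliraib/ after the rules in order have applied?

Rule 1 (pre-rhotic lowering): /u/ is a high vowel immediately before /r/, so it lowers to [o]. /i/ is a high vowel immediately before /r/, so it lowers to [e]. /ruriokdiatliraib/ → roriokdiatleraib.
Rule 2 (stop-cluster e-epenthesis): /k/ and /d/ form a stop–stop cluster, so [e] is inserted between them. /roriokdiatleraib/ → roriokediatleraib.
Rule 3 (final devoicing): /b/ is a voiced obstruent in word-final position, so it devoices to [p]. /roriokediatleraib/ → roriokediatleraip.

roriokediatleraip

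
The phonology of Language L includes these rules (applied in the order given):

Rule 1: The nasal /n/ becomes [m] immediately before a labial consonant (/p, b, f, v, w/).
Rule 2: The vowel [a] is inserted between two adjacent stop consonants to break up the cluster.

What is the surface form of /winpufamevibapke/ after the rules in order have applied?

Rule 1 (nasal place assimilation): /n/ precedes the labial consonant /p/, so it assimilates in place to [m]. /winpufamevibapke/ → wimpufamevibapke.
Rule 2 (stop-cluster a-epenthesis): /p/ and /k/ form a stop–stop cluster, so [a] is inserted between them. /wimpufamevibapke/ → wimpufamevibapake.

wimpufamevibapake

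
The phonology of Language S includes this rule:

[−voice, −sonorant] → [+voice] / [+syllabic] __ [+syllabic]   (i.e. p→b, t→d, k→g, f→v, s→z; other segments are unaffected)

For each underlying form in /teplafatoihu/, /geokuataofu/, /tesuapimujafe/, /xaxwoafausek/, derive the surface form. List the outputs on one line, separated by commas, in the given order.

/teplafatoihu/: /f/ is a voiceless obstruent between vowels /a/ and /a/, so it voices to [v]. /t/ is a voiceless obstruent between vowels /a/ and /o/, so it voices to [d]. → [teplavadoihu].
/geokuataofu/: /k/ is a voiceless obstruent between vowels /o/ and /u/, so it voices to [g]. /t/ is a voiceless obstruent between vowels /a/ and /a/, so it voices to [d]. /f/ is a voiceless obstruent between vowels /o/ and /u/, so it voices to [v]. → [geoguadaovu].
/tesuapimujafe/: /s/ is a voiceless obstruent between vowels /e/ and /u/, so it voices to [z]. /p/ is a voiceless obstruent between vowels /a/ and /i/, so it voices to [b]. /f/ is a voiceless obstruent between vowels /a/ and /e/, so it voices to [v]. → [tezuabimujave].
/xaxwoafausek/: /f/ is a voiceless obstruent between vowels /a/ and /a/, so it voices to [v]. /s/ is a voiceless obstruent between vowels /u/ and /e/, so it voices to [z]. → [xaxwoavauzek].

teplavadoihu, geoguadaovu, tezuabimujave, xaxwoavauzek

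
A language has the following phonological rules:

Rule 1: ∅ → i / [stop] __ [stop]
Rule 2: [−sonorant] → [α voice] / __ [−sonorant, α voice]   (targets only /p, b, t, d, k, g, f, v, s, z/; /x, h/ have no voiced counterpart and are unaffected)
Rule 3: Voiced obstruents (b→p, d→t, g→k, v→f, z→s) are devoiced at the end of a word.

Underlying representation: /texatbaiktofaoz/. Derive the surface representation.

texatibaikitofaos

Rule 1 (stop-cluster i-epenthesis): /t/ and /b/ form a stop–stop cluster, so [i] is inserted between them. /k/ and /t/ form a stop–stop cluster, so [i] is inserted between them. /texatbaiktofaoz/ → texatibaikitofaoz.
Rule 2 (regressive voicing assimilation): no segment meets the environment; /texatibaikitofaoz/ is unchanged.
Rule 3 (final devoicing): /z/ is a voiced obstruent in word-final position, so it devoices to [s]. /texatibaikitofaoz/ → texatibaikitofaos.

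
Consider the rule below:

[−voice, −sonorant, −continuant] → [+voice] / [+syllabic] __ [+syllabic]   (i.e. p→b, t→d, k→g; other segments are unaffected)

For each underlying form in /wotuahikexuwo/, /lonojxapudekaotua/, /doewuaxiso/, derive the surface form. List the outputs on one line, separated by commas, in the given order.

/wotuahikexuwo/: /t/ is a voiceless stop between vowels /o/ and /u/, so it voices to [d]. /k/ is a voiceless stop between vowels /i/ and /e/, so it voices to [g]. → [woduahigexuwo].
/lonojxapudekaotua/: /p/ is a voiceless stop between vowels /a/ and /u/, so it voices to [b]. /k/ is a voiceless stop between vowels /e/ and /a/, so it voices to [g]. /t/ is a voiceless stop between vowels /o/ and /u/, so it voices to [d]. → [lonojxabudegaodua].
/doewuaxiso/: the rule's environment is not met; surfaces unchanged as [doewuaxiso].

woduahigexuwo, lonojxabudegaodua, doewuaxiso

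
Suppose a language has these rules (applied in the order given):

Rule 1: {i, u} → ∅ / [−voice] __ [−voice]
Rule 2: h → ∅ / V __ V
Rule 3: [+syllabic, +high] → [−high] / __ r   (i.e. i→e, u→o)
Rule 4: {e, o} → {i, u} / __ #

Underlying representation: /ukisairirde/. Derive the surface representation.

Rule 1 (high vowel syncope): /i/ is a high vowel flanked by voiceless consonants /k/ and /s/, so it deletes. /ukisairirde/ → uksairirde.
Rule 2 (intervocalic h-deletion): no segment meets the environment; /uksairirde/ is unchanged.
Rule 3 (pre-rhotic lowering): /i/ is a high vowel immediately before /r/, so it lowers to [e]. /i/ is a high vowel immediately before /r/, so it lowers to [e]. /uksairirde/ → uksaererde.
Rule 4 (final vowel raising): /e/ is a mid vowel in word-final position, so it raises to [i]. /uksaererde/ → uksaererdi.

uksaererdi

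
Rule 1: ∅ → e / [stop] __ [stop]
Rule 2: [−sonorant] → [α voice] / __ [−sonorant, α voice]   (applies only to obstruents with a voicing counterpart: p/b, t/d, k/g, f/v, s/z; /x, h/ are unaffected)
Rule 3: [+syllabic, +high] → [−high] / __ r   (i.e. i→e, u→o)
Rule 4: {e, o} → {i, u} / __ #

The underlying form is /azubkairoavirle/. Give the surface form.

azubekaeroaverli

Rule 1 (stop-cluster e-epenthesis): /b/ and /k/ form a stop–stop cluster, so [e] is inserted between them. /azubkairoavirle/ → azubekairoavirle.
Rule 2 (regressive voicing assimilation): no segment meets the environment; /azubekairoavirle/ is unchanged.
Rule 3 (pre-rhotic lowering): /i/ is a high vowel immediately before /r/, so it lowers to [e]. /i/ is a high vowel immediately before /r/, so it lowers to [e]. /azubekairoavirle/ → azubekaeroaverle.
Rule 4 (final vowel raising): /e/ is a mid vowel in word-final position, so it raises to [i]. /azubekaeroaverle/ → azubekaeroaverli.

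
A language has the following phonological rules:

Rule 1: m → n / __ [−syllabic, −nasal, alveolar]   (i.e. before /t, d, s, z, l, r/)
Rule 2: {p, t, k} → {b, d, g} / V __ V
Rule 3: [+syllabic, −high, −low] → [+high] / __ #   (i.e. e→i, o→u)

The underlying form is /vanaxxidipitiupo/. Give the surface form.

vanaxxidibidiubu

Rule 1 (nasal place assimilation): no segment meets the environment; /vanaxxidipitiupo/ is unchanged.
Rule 2 (intervocalic voicing): /p/ is a voiceless stop between vowels /i/ and /i/, so it voices to [b]. /t/ is a voiceless stop between vowels /i/ and /i/, so it voices to [d]. /p/ is a voiceless stop between vowels /u/ and /o/, so it voices to [b]. /vanaxxidipitiupo/ → vanaxxidibidiubo.
Rule 3 (final vowel raising): /o/ is a mid vowel in word-final position, so it raises to [u]. /vanaxxidibidiubo/ → vanaxxidibidiubu.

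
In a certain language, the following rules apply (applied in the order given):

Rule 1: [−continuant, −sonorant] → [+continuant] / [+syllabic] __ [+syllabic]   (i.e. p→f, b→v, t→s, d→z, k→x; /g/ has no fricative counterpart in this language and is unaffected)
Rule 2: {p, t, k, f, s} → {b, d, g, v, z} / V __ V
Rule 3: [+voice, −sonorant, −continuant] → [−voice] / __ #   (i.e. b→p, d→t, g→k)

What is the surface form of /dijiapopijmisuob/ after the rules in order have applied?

Rule 1 (intervocalic spirantization): /p/ is a stop between vowels /a/ and /o/, so it spirantizes to the fricative [f]. /p/ is a stop between vowels /o/ and /i/, so it spirantizes to the fricative [f]. /dijiapopijmisuob/ → dijiafofijmisuob.
Rule 2 (intervocalic voicing): /f/ is a voiceless obstruent between vowels /a/ and /o/, so it voices to [v]. /f/ is a voiceless obstruent between vowels /o/ and /i/, so it voices to [v]. /s/ is a voiceless obstruent between vowels /i/ and /u/, so it voices to [z]. /dijiafofijmisuob/ → dijiavovijmizuob.
Rule 3 (final devoicing): /b/ is a voiced stop in word-final position, so it devoices to [p]. /dijiavovijmizuob/ → dijiavovijmizuop.

dijiavovijmizuop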